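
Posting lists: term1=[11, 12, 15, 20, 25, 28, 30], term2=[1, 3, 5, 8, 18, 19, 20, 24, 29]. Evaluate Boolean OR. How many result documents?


Boolean OR: find union of posting lists
term1 docs: [11, 12, 15, 20, 25, 28, 30]
term2 docs: [1, 3, 5, 8, 18, 19, 20, 24, 29]
Union: [1, 3, 5, 8, 11, 12, 15, 18, 19, 20, 24, 25, 28, 29, 30]
|union| = 15

15


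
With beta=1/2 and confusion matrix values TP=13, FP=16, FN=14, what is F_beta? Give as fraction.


P = TP/(TP+FP) = 13/29 = 13/29
R = TP/(TP+FN) = 13/27 = 13/27
beta^2 = 1/2^2 = 1/4
(1 + beta^2) = 5/4
Numerator = (1+beta^2)*P*R = 845/3132
Denominator = beta^2*P + R = 13/116 + 13/27 = 1859/3132
F_beta = 5/11

5/11


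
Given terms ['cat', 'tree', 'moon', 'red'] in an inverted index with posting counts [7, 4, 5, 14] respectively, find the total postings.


Summing posting list sizes:
'cat': 7 postings
'tree': 4 postings
'moon': 5 postings
'red': 14 postings
Total = 7 + 4 + 5 + 14 = 30

30


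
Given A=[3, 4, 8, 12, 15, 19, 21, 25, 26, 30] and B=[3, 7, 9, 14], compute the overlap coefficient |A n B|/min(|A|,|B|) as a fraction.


A intersect B = [3]
|A intersect B| = 1
min(|A|, |B|) = min(10, 4) = 4
Overlap = 1 / 4 = 1/4

1/4


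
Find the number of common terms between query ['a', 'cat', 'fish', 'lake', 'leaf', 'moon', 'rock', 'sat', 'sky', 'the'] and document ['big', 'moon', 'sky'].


Query terms: ['a', 'cat', 'fish', 'lake', 'leaf', 'moon', 'rock', 'sat', 'sky', 'the']
Document terms: ['big', 'moon', 'sky']
Common terms: ['moon', 'sky']
Overlap count = 2

2


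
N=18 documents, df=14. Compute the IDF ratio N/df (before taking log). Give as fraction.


IDF ratio = N / df
= 18 / 14
= 9/7

9/7


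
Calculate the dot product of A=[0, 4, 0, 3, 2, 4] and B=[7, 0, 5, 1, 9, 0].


Dot product = sum of element-wise products
A[0]*B[0] = 0*7 = 0
A[1]*B[1] = 4*0 = 0
A[2]*B[2] = 0*5 = 0
A[3]*B[3] = 3*1 = 3
A[4]*B[4] = 2*9 = 18
A[5]*B[5] = 4*0 = 0
Sum = 0 + 0 + 0 + 3 + 18 + 0 = 21

21


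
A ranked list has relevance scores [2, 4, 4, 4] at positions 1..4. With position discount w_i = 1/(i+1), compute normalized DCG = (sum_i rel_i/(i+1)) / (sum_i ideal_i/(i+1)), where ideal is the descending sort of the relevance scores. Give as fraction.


Position discount weights w_i = 1/(i+1) for i=1..4:
Weights = [1/2, 1/3, 1/4, 1/5]
Actual relevance: [2, 4, 4, 4]
DCG = 2/2 + 4/3 + 4/4 + 4/5 = 62/15
Ideal relevance (sorted desc): [4, 4, 4, 2]
Ideal DCG = 4/2 + 4/3 + 4/4 + 2/5 = 71/15
nDCG = DCG / ideal_DCG = 62/15 / 71/15 = 62/71

62/71


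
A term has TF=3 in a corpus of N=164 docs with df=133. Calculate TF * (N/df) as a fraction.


TF * (N/df)
= 3 * (164/133)
= 3 * 164/133
= 492/133

492/133


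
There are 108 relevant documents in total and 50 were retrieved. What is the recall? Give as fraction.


Recall = retrieved_relevant / total_relevant
= 50 / 108
= 50 / (50 + 58)
= 25/54

25/54


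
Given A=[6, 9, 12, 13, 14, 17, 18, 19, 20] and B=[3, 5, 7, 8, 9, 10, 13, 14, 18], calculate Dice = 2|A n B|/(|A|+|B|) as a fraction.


A intersect B = [9, 13, 14, 18]
|A intersect B| = 4
|A| = 9, |B| = 9
Dice = 2*4 / (9+9)
= 8 / 18 = 4/9

4/9


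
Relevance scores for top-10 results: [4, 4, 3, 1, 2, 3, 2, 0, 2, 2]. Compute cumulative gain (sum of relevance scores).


Cumulative Gain = sum of relevance scores
Position 1: rel=4, running sum=4
Position 2: rel=4, running sum=8
Position 3: rel=3, running sum=11
Position 4: rel=1, running sum=12
Position 5: rel=2, running sum=14
Position 6: rel=3, running sum=17
Position 7: rel=2, running sum=19
Position 8: rel=0, running sum=19
Position 9: rel=2, running sum=21
Position 10: rel=2, running sum=23
CG = 23

23


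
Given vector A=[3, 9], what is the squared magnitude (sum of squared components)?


|A|^2 = sum of squared components
A[0]^2 = 3^2 = 9
A[1]^2 = 9^2 = 81
Sum = 9 + 81 = 90

90


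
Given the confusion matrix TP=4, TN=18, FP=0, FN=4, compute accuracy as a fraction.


Accuracy = (TP + TN) / (TP + TN + FP + FN)
TP + TN = 4 + 18 = 22
Total = 4 + 18 + 0 + 4 = 26
Accuracy = 22 / 26 = 11/13

11/13


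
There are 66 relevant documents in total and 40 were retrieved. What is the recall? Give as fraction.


Recall = retrieved_relevant / total_relevant
= 40 / 66
= 40 / (40 + 26)
= 20/33

20/33


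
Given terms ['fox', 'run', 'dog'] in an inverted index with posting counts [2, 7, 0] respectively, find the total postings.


Summing posting list sizes:
'fox': 2 postings
'run': 7 postings
'dog': 0 postings
Total = 2 + 7 + 0 = 9

9


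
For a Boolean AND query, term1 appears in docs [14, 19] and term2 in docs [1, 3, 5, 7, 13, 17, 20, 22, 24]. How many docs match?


Boolean AND: find intersection of posting lists
term1 docs: [14, 19]
term2 docs: [1, 3, 5, 7, 13, 17, 20, 22, 24]
Intersection: []
|intersection| = 0

0


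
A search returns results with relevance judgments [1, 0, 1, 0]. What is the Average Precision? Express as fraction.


Computing P@k for each relevant position:
Position 1: relevant, P@1 = 1/1 = 1
Position 2: not relevant
Position 3: relevant, P@3 = 2/3 = 2/3
Position 4: not relevant
Sum of P@k = 1 + 2/3 = 5/3
AP = 5/3 / 2 = 5/6

5/6


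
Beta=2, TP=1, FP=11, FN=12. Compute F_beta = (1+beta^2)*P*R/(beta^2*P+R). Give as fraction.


P = TP/(TP+FP) = 1/12 = 1/12
R = TP/(TP+FN) = 1/13 = 1/13
beta^2 = 2^2 = 4
(1 + beta^2) = 5
Numerator = (1+beta^2)*P*R = 5/156
Denominator = beta^2*P + R = 1/3 + 1/13 = 16/39
F_beta = 5/64

5/64


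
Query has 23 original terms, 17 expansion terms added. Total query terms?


Original terms: 23
Expansion terms: 17
Total = 23 + 17 = 40

40


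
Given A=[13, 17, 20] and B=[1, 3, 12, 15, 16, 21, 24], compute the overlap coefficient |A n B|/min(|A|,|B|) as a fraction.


A intersect B = []
|A intersect B| = 0
min(|A|, |B|) = min(3, 7) = 3
Overlap = 0 / 3 = 0

0


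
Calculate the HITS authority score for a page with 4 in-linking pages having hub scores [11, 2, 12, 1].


Authority = sum of hub scores of in-linkers
In-link 1: hub score = 11
In-link 2: hub score = 2
In-link 3: hub score = 12
In-link 4: hub score = 1
Authority = 11 + 2 + 12 + 1 = 26

26


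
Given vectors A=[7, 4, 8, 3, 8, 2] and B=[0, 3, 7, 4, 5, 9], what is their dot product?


Dot product = sum of element-wise products
A[0]*B[0] = 7*0 = 0
A[1]*B[1] = 4*3 = 12
A[2]*B[2] = 8*7 = 56
A[3]*B[3] = 3*4 = 12
A[4]*B[4] = 8*5 = 40
A[5]*B[5] = 2*9 = 18
Sum = 0 + 12 + 56 + 12 + 40 + 18 = 138

138


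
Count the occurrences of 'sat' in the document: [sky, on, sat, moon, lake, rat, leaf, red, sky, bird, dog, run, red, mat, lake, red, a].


Document has 17 words
Scanning for 'sat':
Found at positions: [2]
Count = 1

1


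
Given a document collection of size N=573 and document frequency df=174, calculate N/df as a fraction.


IDF ratio = N / df
= 573 / 174
= 191/58

191/58


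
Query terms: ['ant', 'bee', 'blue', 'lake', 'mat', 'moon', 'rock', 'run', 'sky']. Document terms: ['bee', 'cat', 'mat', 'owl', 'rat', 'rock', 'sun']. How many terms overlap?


Query terms: ['ant', 'bee', 'blue', 'lake', 'mat', 'moon', 'rock', 'run', 'sky']
Document terms: ['bee', 'cat', 'mat', 'owl', 'rat', 'rock', 'sun']
Common terms: ['bee', 'mat', 'rock']
Overlap count = 3

3


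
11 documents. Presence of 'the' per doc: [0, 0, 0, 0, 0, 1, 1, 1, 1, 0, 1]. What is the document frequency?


Checking each document for 'the':
Doc 1: absent
Doc 2: absent
Doc 3: absent
Doc 4: absent
Doc 5: absent
Doc 6: present
Doc 7: present
Doc 8: present
Doc 9: present
Doc 10: absent
Doc 11: present
df = sum of presences = 0 + 0 + 0 + 0 + 0 + 1 + 1 + 1 + 1 + 0 + 1 = 5

5


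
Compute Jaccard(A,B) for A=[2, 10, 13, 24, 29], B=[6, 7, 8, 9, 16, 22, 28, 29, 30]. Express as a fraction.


A intersect B = [29]
|A intersect B| = 1
A union B = [2, 6, 7, 8, 9, 10, 13, 16, 22, 24, 28, 29, 30]
|A union B| = 13
Jaccard = 1/13 = 1/13

1/13


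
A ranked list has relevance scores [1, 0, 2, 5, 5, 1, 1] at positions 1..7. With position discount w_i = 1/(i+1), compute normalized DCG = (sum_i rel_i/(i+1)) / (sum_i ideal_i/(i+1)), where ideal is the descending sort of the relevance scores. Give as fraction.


Position discount weights w_i = 1/(i+1) for i=1..7:
Weights = [1/2, 1/3, 1/4, 1/5, 1/6, 1/7, 1/8]
Actual relevance: [1, 0, 2, 5, 5, 1, 1]
DCG = 1/2 + 0/3 + 2/4 + 5/5 + 5/6 + 1/7 + 1/8 = 521/168
Ideal relevance (sorted desc): [5, 5, 2, 1, 1, 1, 0]
Ideal DCG = 5/2 + 5/3 + 2/4 + 1/5 + 1/6 + 1/7 + 0/8 = 1087/210
nDCG = DCG / ideal_DCG = 521/168 / 1087/210 = 2605/4348

2605/4348


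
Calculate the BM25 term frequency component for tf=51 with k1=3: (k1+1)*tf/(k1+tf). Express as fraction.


BM25 TF component = (k1+1)*tf / (k1+tf)
k1 = 3, tf = 51
Numerator = (3+1)*51 = 204
Denominator = 3 + 51 = 54
= 204/54 = 34/9

34/9


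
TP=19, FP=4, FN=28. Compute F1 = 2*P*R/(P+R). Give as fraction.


F1 = 2 * P * R / (P + R)
P = TP/(TP+FP) = 19/23 = 19/23
R = TP/(TP+FN) = 19/47 = 19/47
2 * P * R = 2 * 19/23 * 19/47 = 722/1081
P + R = 19/23 + 19/47 = 1330/1081
F1 = 722/1081 / 1330/1081 = 19/35

19/35


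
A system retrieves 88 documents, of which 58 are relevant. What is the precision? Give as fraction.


Precision = relevant_retrieved / total_retrieved
= 58 / 88
= 58 / (58 + 30)
= 29/44

29/44


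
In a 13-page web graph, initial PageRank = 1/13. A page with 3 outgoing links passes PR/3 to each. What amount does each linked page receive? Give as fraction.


Initial PR = 1/13 = 1/13
Outlinks = 3
Contribution per link = PR / outlinks
= 1/13 / 3
= 1/39

1/39


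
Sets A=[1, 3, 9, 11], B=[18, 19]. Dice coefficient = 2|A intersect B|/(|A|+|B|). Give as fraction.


A intersect B = []
|A intersect B| = 0
|A| = 4, |B| = 2
Dice = 2*0 / (4+2)
= 0 / 6 = 0

0


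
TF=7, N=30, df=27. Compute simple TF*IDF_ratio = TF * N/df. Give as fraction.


TF * (N/df)
= 7 * (30/27)
= 7 * 10/9
= 70/9

70/9


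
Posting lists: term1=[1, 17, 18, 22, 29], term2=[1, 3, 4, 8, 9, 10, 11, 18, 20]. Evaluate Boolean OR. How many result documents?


Boolean OR: find union of posting lists
term1 docs: [1, 17, 18, 22, 29]
term2 docs: [1, 3, 4, 8, 9, 10, 11, 18, 20]
Union: [1, 3, 4, 8, 9, 10, 11, 17, 18, 20, 22, 29]
|union| = 12

12


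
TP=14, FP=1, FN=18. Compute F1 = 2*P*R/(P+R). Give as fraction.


F1 = 2 * P * R / (P + R)
P = TP/(TP+FP) = 14/15 = 14/15
R = TP/(TP+FN) = 14/32 = 7/16
2 * P * R = 2 * 14/15 * 7/16 = 49/60
P + R = 14/15 + 7/16 = 329/240
F1 = 49/60 / 329/240 = 28/47

28/47


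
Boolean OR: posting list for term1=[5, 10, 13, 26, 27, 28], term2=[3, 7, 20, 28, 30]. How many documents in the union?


Boolean OR: find union of posting lists
term1 docs: [5, 10, 13, 26, 27, 28]
term2 docs: [3, 7, 20, 28, 30]
Union: [3, 5, 7, 10, 13, 20, 26, 27, 28, 30]
|union| = 10

10


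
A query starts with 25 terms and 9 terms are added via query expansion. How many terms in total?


Original terms: 25
Expansion terms: 9
Total = 25 + 9 = 34

34


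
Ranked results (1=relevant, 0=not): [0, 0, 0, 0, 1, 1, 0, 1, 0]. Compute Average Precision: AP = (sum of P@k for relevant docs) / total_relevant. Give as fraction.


Computing P@k for each relevant position:
Position 1: not relevant
Position 2: not relevant
Position 3: not relevant
Position 4: not relevant
Position 5: relevant, P@5 = 1/5 = 1/5
Position 6: relevant, P@6 = 2/6 = 1/3
Position 7: not relevant
Position 8: relevant, P@8 = 3/8 = 3/8
Position 9: not relevant
Sum of P@k = 1/5 + 1/3 + 3/8 = 109/120
AP = 109/120 / 3 = 109/360

109/360


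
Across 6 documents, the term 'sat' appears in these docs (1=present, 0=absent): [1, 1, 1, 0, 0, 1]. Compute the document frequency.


Checking each document for 'sat':
Doc 1: present
Doc 2: present
Doc 3: present
Doc 4: absent
Doc 5: absent
Doc 6: present
df = sum of presences = 1 + 1 + 1 + 0 + 0 + 1 = 4

4


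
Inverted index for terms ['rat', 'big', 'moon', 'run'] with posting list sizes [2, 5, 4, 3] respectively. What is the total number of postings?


Summing posting list sizes:
'rat': 2 postings
'big': 5 postings
'moon': 4 postings
'run': 3 postings
Total = 2 + 5 + 4 + 3 = 14

14


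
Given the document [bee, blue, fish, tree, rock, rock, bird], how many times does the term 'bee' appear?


Document has 7 words
Scanning for 'bee':
Found at positions: [0]
Count = 1

1


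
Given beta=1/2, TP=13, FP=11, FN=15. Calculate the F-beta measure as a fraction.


P = TP/(TP+FP) = 13/24 = 13/24
R = TP/(TP+FN) = 13/28 = 13/28
beta^2 = 1/2^2 = 1/4
(1 + beta^2) = 5/4
Numerator = (1+beta^2)*P*R = 845/2688
Denominator = beta^2*P + R = 13/96 + 13/28 = 403/672
F_beta = 65/124

65/124


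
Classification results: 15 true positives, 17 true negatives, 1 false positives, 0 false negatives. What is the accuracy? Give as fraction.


Accuracy = (TP + TN) / (TP + TN + FP + FN)
TP + TN = 15 + 17 = 32
Total = 15 + 17 + 1 + 0 = 33
Accuracy = 32 / 33 = 32/33

32/33


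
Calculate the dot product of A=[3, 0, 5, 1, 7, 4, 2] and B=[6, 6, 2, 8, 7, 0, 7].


Dot product = sum of element-wise products
A[0]*B[0] = 3*6 = 18
A[1]*B[1] = 0*6 = 0
A[2]*B[2] = 5*2 = 10
A[3]*B[3] = 1*8 = 8
A[4]*B[4] = 7*7 = 49
A[5]*B[5] = 4*0 = 0
A[6]*B[6] = 2*7 = 14
Sum = 18 + 0 + 10 + 8 + 49 + 0 + 14 = 99

99


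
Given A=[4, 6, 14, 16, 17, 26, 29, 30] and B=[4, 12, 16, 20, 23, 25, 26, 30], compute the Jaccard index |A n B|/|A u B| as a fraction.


A intersect B = [4, 16, 26, 30]
|A intersect B| = 4
A union B = [4, 6, 12, 14, 16, 17, 20, 23, 25, 26, 29, 30]
|A union B| = 12
Jaccard = 4/12 = 1/3

1/3


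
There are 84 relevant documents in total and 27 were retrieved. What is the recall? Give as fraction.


Recall = retrieved_relevant / total_relevant
= 27 / 84
= 27 / (27 + 57)
= 9/28

9/28


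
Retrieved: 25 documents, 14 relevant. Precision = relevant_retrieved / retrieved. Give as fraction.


Precision = relevant_retrieved / total_retrieved
= 14 / 25
= 14 / (14 + 11)
= 14/25

14/25


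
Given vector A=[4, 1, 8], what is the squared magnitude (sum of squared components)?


|A|^2 = sum of squared components
A[0]^2 = 4^2 = 16
A[1]^2 = 1^2 = 1
A[2]^2 = 8^2 = 64
Sum = 16 + 1 + 64 = 81

81


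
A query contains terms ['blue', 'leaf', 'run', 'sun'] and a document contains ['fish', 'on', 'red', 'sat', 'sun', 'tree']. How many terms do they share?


Query terms: ['blue', 'leaf', 'run', 'sun']
Document terms: ['fish', 'on', 'red', 'sat', 'sun', 'tree']
Common terms: ['sun']
Overlap count = 1

1


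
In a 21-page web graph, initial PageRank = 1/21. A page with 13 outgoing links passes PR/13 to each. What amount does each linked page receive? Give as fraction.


Initial PR = 1/21 = 1/21
Outlinks = 13
Contribution per link = PR / outlinks
= 1/21 / 13
= 1/273

1/273


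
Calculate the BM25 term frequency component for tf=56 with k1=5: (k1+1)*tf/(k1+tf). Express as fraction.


BM25 TF component = (k1+1)*tf / (k1+tf)
k1 = 5, tf = 56
Numerator = (5+1)*56 = 336
Denominator = 5 + 56 = 61
= 336/61 = 336/61

336/61


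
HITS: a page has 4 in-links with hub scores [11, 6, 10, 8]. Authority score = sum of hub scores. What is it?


Authority = sum of hub scores of in-linkers
In-link 1: hub score = 11
In-link 2: hub score = 6
In-link 3: hub score = 10
In-link 4: hub score = 8
Authority = 11 + 6 + 10 + 8 = 35

35


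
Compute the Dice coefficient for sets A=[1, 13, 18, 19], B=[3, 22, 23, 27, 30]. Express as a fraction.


A intersect B = []
|A intersect B| = 0
|A| = 4, |B| = 5
Dice = 2*0 / (4+5)
= 0 / 9 = 0

0


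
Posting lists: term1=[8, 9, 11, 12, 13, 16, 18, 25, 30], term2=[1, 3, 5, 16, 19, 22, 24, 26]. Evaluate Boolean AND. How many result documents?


Boolean AND: find intersection of posting lists
term1 docs: [8, 9, 11, 12, 13, 16, 18, 25, 30]
term2 docs: [1, 3, 5, 16, 19, 22, 24, 26]
Intersection: [16]
|intersection| = 1

1


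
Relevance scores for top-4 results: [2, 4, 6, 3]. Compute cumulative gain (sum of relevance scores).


Cumulative Gain = sum of relevance scores
Position 1: rel=2, running sum=2
Position 2: rel=4, running sum=6
Position 3: rel=6, running sum=12
Position 4: rel=3, running sum=15
CG = 15

15


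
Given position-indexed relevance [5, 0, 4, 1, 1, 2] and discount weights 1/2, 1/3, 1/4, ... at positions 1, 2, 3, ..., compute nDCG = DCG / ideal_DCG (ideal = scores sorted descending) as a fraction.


Position discount weights w_i = 1/(i+1) for i=1..6:
Weights = [1/2, 1/3, 1/4, 1/5, 1/6, 1/7]
Actual relevance: [5, 0, 4, 1, 1, 2]
DCG = 5/2 + 0/3 + 4/4 + 1/5 + 1/6 + 2/7 = 436/105
Ideal relevance (sorted desc): [5, 4, 2, 1, 1, 0]
Ideal DCG = 5/2 + 4/3 + 2/4 + 1/5 + 1/6 + 0/7 = 47/10
nDCG = DCG / ideal_DCG = 436/105 / 47/10 = 872/987

872/987


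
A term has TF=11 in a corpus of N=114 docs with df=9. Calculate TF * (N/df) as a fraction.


TF * (N/df)
= 11 * (114/9)
= 11 * 38/3
= 418/3

418/3


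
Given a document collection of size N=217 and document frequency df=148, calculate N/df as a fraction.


IDF ratio = N / df
= 217 / 148
= 217/148

217/148


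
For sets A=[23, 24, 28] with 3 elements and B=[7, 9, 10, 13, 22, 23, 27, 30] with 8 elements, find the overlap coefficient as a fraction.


A intersect B = [23]
|A intersect B| = 1
min(|A|, |B|) = min(3, 8) = 3
Overlap = 1 / 3 = 1/3

1/3


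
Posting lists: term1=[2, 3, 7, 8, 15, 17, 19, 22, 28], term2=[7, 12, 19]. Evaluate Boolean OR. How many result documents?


Boolean OR: find union of posting lists
term1 docs: [2, 3, 7, 8, 15, 17, 19, 22, 28]
term2 docs: [7, 12, 19]
Union: [2, 3, 7, 8, 12, 15, 17, 19, 22, 28]
|union| = 10

10


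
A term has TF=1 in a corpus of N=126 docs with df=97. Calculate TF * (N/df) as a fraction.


TF * (N/df)
= 1 * (126/97)
= 1 * 126/97
= 126/97

126/97


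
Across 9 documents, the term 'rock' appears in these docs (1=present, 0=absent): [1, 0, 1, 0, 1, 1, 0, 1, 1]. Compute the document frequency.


Checking each document for 'rock':
Doc 1: present
Doc 2: absent
Doc 3: present
Doc 4: absent
Doc 5: present
Doc 6: present
Doc 7: absent
Doc 8: present
Doc 9: present
df = sum of presences = 1 + 0 + 1 + 0 + 1 + 1 + 0 + 1 + 1 = 6

6


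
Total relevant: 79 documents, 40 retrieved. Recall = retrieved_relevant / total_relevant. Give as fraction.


Recall = retrieved_relevant / total_relevant
= 40 / 79
= 40 / (40 + 39)
= 40/79

40/79


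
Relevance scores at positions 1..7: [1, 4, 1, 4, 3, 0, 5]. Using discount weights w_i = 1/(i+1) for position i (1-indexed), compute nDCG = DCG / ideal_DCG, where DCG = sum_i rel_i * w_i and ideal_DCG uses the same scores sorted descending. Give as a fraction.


Position discount weights w_i = 1/(i+1) for i=1..7:
Weights = [1/2, 1/3, 1/4, 1/5, 1/6, 1/7, 1/8]
Actual relevance: [1, 4, 1, 4, 3, 0, 5]
DCG = 1/2 + 4/3 + 1/4 + 4/5 + 3/6 + 0/7 + 5/8 = 481/120
Ideal relevance (sorted desc): [5, 4, 4, 3, 1, 1, 0]
Ideal DCG = 5/2 + 4/3 + 4/4 + 3/5 + 1/6 + 1/7 + 0/8 = 201/35
nDCG = DCG / ideal_DCG = 481/120 / 201/35 = 3367/4824

3367/4824


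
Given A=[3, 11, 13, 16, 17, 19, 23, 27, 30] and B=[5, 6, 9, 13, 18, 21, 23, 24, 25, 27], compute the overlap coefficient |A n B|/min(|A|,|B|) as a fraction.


A intersect B = [13, 23, 27]
|A intersect B| = 3
min(|A|, |B|) = min(9, 10) = 9
Overlap = 3 / 9 = 1/3

1/3


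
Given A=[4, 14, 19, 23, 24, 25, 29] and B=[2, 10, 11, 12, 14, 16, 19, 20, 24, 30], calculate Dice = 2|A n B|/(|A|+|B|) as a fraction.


A intersect B = [14, 19, 24]
|A intersect B| = 3
|A| = 7, |B| = 10
Dice = 2*3 / (7+10)
= 6 / 17 = 6/17

6/17


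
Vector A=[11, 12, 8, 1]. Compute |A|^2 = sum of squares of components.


|A|^2 = sum of squared components
A[0]^2 = 11^2 = 121
A[1]^2 = 12^2 = 144
A[2]^2 = 8^2 = 64
A[3]^2 = 1^2 = 1
Sum = 121 + 144 + 64 + 1 = 330

330


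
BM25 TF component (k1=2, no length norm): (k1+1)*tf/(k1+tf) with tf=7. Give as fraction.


BM25 TF component = (k1+1)*tf / (k1+tf)
k1 = 2, tf = 7
Numerator = (2+1)*7 = 21
Denominator = 2 + 7 = 9
= 21/9 = 7/3

7/3


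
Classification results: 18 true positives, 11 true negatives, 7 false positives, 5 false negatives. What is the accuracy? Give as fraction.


Accuracy = (TP + TN) / (TP + TN + FP + FN)
TP + TN = 18 + 11 = 29
Total = 18 + 11 + 7 + 5 = 41
Accuracy = 29 / 41 = 29/41

29/41


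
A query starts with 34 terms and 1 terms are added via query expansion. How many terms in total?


Original terms: 34
Expansion terms: 1
Total = 34 + 1 = 35

35


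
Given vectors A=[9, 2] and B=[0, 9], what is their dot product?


Dot product = sum of element-wise products
A[0]*B[0] = 9*0 = 0
A[1]*B[1] = 2*9 = 18
Sum = 0 + 18 = 18

18


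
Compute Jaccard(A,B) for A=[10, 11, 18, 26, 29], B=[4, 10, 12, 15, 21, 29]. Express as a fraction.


A intersect B = [10, 29]
|A intersect B| = 2
A union B = [4, 10, 11, 12, 15, 18, 21, 26, 29]
|A union B| = 9
Jaccard = 2/9 = 2/9

2/9


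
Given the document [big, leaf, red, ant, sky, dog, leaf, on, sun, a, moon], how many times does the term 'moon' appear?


Document has 11 words
Scanning for 'moon':
Found at positions: [10]
Count = 1

1


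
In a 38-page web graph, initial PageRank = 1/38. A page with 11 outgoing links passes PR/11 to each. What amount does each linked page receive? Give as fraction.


Initial PR = 1/38 = 1/38
Outlinks = 11
Contribution per link = PR / outlinks
= 1/38 / 11
= 1/418

1/418


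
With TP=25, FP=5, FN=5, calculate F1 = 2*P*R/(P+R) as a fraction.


F1 = 2 * P * R / (P + R)
P = TP/(TP+FP) = 25/30 = 5/6
R = TP/(TP+FN) = 25/30 = 5/6
2 * P * R = 2 * 5/6 * 5/6 = 25/18
P + R = 5/6 + 5/6 = 5/3
F1 = 25/18 / 5/3 = 5/6

5/6


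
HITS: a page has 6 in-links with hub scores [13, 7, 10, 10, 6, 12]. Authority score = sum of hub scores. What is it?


Authority = sum of hub scores of in-linkers
In-link 1: hub score = 13
In-link 2: hub score = 7
In-link 3: hub score = 10
In-link 4: hub score = 10
In-link 5: hub score = 6
In-link 6: hub score = 12
Authority = 13 + 7 + 10 + 10 + 6 + 12 = 58

58


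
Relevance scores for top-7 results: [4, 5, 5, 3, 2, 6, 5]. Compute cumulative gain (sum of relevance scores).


Cumulative Gain = sum of relevance scores
Position 1: rel=4, running sum=4
Position 2: rel=5, running sum=9
Position 3: rel=5, running sum=14
Position 4: rel=3, running sum=17
Position 5: rel=2, running sum=19
Position 6: rel=6, running sum=25
Position 7: rel=5, running sum=30
CG = 30

30


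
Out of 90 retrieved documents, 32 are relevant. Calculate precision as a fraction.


Precision = relevant_retrieved / total_retrieved
= 32 / 90
= 32 / (32 + 58)
= 16/45

16/45


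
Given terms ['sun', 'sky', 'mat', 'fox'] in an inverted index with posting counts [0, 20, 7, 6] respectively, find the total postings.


Summing posting list sizes:
'sun': 0 postings
'sky': 20 postings
'mat': 7 postings
'fox': 6 postings
Total = 0 + 20 + 7 + 6 = 33

33


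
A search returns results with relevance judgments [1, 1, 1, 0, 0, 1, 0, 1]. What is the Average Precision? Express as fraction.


Computing P@k for each relevant position:
Position 1: relevant, P@1 = 1/1 = 1
Position 2: relevant, P@2 = 2/2 = 1
Position 3: relevant, P@3 = 3/3 = 1
Position 4: not relevant
Position 5: not relevant
Position 6: relevant, P@6 = 4/6 = 2/3
Position 7: not relevant
Position 8: relevant, P@8 = 5/8 = 5/8
Sum of P@k = 1 + 1 + 1 + 2/3 + 5/8 = 103/24
AP = 103/24 / 5 = 103/120

103/120


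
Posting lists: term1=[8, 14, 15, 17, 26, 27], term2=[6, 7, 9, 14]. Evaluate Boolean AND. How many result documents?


Boolean AND: find intersection of posting lists
term1 docs: [8, 14, 15, 17, 26, 27]
term2 docs: [6, 7, 9, 14]
Intersection: [14]
|intersection| = 1

1


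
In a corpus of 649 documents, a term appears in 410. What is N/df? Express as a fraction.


IDF ratio = N / df
= 649 / 410
= 649/410

649/410


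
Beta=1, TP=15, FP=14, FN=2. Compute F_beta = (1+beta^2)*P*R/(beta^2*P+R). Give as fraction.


P = TP/(TP+FP) = 15/29 = 15/29
R = TP/(TP+FN) = 15/17 = 15/17
beta^2 = 1^2 = 1
(1 + beta^2) = 2
Numerator = (1+beta^2)*P*R = 450/493
Denominator = beta^2*P + R = 15/29 + 15/17 = 690/493
F_beta = 15/23

15/23


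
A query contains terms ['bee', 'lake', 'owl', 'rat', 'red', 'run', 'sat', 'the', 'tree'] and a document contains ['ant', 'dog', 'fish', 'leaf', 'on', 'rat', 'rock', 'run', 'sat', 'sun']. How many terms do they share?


Query terms: ['bee', 'lake', 'owl', 'rat', 'red', 'run', 'sat', 'the', 'tree']
Document terms: ['ant', 'dog', 'fish', 'leaf', 'on', 'rat', 'rock', 'run', 'sat', 'sun']
Common terms: ['rat', 'run', 'sat']
Overlap count = 3

3


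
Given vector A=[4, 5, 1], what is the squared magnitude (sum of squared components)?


|A|^2 = sum of squared components
A[0]^2 = 4^2 = 16
A[1]^2 = 5^2 = 25
A[2]^2 = 1^2 = 1
Sum = 16 + 25 + 1 = 42

42


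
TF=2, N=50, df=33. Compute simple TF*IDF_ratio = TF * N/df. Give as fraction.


TF * (N/df)
= 2 * (50/33)
= 2 * 50/33
= 100/33

100/33


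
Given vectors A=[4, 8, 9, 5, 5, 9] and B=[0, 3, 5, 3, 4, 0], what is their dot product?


Dot product = sum of element-wise products
A[0]*B[0] = 4*0 = 0
A[1]*B[1] = 8*3 = 24
A[2]*B[2] = 9*5 = 45
A[3]*B[3] = 5*3 = 15
A[4]*B[4] = 5*4 = 20
A[5]*B[5] = 9*0 = 0
Sum = 0 + 24 + 45 + 15 + 20 + 0 = 104

104


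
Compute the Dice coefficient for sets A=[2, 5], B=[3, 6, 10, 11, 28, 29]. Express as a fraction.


A intersect B = []
|A intersect B| = 0
|A| = 2, |B| = 6
Dice = 2*0 / (2+6)
= 0 / 8 = 0

0


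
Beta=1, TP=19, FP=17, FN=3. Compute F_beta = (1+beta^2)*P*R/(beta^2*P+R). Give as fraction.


P = TP/(TP+FP) = 19/36 = 19/36
R = TP/(TP+FN) = 19/22 = 19/22
beta^2 = 1^2 = 1
(1 + beta^2) = 2
Numerator = (1+beta^2)*P*R = 361/396
Denominator = beta^2*P + R = 19/36 + 19/22 = 551/396
F_beta = 19/29

19/29


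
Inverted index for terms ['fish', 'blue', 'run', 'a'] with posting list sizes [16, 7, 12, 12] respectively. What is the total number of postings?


Summing posting list sizes:
'fish': 16 postings
'blue': 7 postings
'run': 12 postings
'a': 12 postings
Total = 16 + 7 + 12 + 12 = 47

47


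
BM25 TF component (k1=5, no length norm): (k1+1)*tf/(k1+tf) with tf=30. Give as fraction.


BM25 TF component = (k1+1)*tf / (k1+tf)
k1 = 5, tf = 30
Numerator = (5+1)*30 = 180
Denominator = 5 + 30 = 35
= 180/35 = 36/7

36/7


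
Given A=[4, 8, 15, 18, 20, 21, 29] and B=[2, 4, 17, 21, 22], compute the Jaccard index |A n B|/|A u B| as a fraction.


A intersect B = [4, 21]
|A intersect B| = 2
A union B = [2, 4, 8, 15, 17, 18, 20, 21, 22, 29]
|A union B| = 10
Jaccard = 2/10 = 1/5

1/5


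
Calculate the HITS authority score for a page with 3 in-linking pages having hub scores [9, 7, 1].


Authority = sum of hub scores of in-linkers
In-link 1: hub score = 9
In-link 2: hub score = 7
In-link 3: hub score = 1
Authority = 9 + 7 + 1 = 17

17


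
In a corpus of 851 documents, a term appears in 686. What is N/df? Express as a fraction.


IDF ratio = N / df
= 851 / 686
= 851/686

851/686


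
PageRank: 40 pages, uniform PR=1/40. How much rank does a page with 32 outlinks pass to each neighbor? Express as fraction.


Initial PR = 1/40 = 1/40
Outlinks = 32
Contribution per link = PR / outlinks
= 1/40 / 32
= 1/1280

1/1280


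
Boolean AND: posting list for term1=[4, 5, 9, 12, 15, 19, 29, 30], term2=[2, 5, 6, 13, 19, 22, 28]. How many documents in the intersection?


Boolean AND: find intersection of posting lists
term1 docs: [4, 5, 9, 12, 15, 19, 29, 30]
term2 docs: [2, 5, 6, 13, 19, 22, 28]
Intersection: [5, 19]
|intersection| = 2

2


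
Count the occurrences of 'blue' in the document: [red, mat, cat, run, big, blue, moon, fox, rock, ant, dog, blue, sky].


Document has 13 words
Scanning for 'blue':
Found at positions: [5, 11]
Count = 2

2


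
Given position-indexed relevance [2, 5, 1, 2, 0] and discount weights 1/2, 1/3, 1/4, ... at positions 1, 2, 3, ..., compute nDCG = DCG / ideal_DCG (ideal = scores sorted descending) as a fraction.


Position discount weights w_i = 1/(i+1) for i=1..5:
Weights = [1/2, 1/3, 1/4, 1/5, 1/6]
Actual relevance: [2, 5, 1, 2, 0]
DCG = 2/2 + 5/3 + 1/4 + 2/5 + 0/6 = 199/60
Ideal relevance (sorted desc): [5, 2, 2, 1, 0]
Ideal DCG = 5/2 + 2/3 + 2/4 + 1/5 + 0/6 = 58/15
nDCG = DCG / ideal_DCG = 199/60 / 58/15 = 199/232

199/232


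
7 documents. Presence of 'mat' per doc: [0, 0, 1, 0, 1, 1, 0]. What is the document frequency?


Checking each document for 'mat':
Doc 1: absent
Doc 2: absent
Doc 3: present
Doc 4: absent
Doc 5: present
Doc 6: present
Doc 7: absent
df = sum of presences = 0 + 0 + 1 + 0 + 1 + 1 + 0 = 3

3


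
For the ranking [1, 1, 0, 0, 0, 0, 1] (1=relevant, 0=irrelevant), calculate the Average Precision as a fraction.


Computing P@k for each relevant position:
Position 1: relevant, P@1 = 1/1 = 1
Position 2: relevant, P@2 = 2/2 = 1
Position 3: not relevant
Position 4: not relevant
Position 5: not relevant
Position 6: not relevant
Position 7: relevant, P@7 = 3/7 = 3/7
Sum of P@k = 1 + 1 + 3/7 = 17/7
AP = 17/7 / 3 = 17/21

17/21


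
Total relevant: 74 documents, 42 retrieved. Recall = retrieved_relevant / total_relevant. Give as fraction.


Recall = retrieved_relevant / total_relevant
= 42 / 74
= 42 / (42 + 32)
= 21/37

21/37


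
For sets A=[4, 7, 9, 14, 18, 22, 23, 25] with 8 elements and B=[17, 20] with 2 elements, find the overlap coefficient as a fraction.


A intersect B = []
|A intersect B| = 0
min(|A|, |B|) = min(8, 2) = 2
Overlap = 0 / 2 = 0

0


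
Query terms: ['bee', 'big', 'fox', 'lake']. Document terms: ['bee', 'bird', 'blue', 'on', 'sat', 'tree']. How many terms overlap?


Query terms: ['bee', 'big', 'fox', 'lake']
Document terms: ['bee', 'bird', 'blue', 'on', 'sat', 'tree']
Common terms: ['bee']
Overlap count = 1

1


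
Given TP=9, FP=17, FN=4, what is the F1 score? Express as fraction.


F1 = 2 * P * R / (P + R)
P = TP/(TP+FP) = 9/26 = 9/26
R = TP/(TP+FN) = 9/13 = 9/13
2 * P * R = 2 * 9/26 * 9/13 = 81/169
P + R = 9/26 + 9/13 = 27/26
F1 = 81/169 / 27/26 = 6/13

6/13


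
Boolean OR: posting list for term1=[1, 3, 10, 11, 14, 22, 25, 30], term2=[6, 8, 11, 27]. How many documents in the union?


Boolean OR: find union of posting lists
term1 docs: [1, 3, 10, 11, 14, 22, 25, 30]
term2 docs: [6, 8, 11, 27]
Union: [1, 3, 6, 8, 10, 11, 14, 22, 25, 27, 30]
|union| = 11

11


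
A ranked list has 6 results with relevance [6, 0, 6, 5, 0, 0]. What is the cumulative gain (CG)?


Cumulative Gain = sum of relevance scores
Position 1: rel=6, running sum=6
Position 2: rel=0, running sum=6
Position 3: rel=6, running sum=12
Position 4: rel=5, running sum=17
Position 5: rel=0, running sum=17
Position 6: rel=0, running sum=17
CG = 17

17


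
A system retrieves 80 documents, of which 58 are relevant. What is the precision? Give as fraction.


Precision = relevant_retrieved / total_retrieved
= 58 / 80
= 58 / (58 + 22)
= 29/40

29/40


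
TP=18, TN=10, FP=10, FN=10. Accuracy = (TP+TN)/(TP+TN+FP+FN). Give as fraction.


Accuracy = (TP + TN) / (TP + TN + FP + FN)
TP + TN = 18 + 10 = 28
Total = 18 + 10 + 10 + 10 = 48
Accuracy = 28 / 48 = 7/12

7/12


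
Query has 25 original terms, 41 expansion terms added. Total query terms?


Original terms: 25
Expansion terms: 41
Total = 25 + 41 = 66

66


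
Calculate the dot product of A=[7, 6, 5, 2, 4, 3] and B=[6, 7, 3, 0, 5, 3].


Dot product = sum of element-wise products
A[0]*B[0] = 7*6 = 42
A[1]*B[1] = 6*7 = 42
A[2]*B[2] = 5*3 = 15
A[3]*B[3] = 2*0 = 0
A[4]*B[4] = 4*5 = 20
A[5]*B[5] = 3*3 = 9
Sum = 42 + 42 + 15 + 0 + 20 + 9 = 128

128


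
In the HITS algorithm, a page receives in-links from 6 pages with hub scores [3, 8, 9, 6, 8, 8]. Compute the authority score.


Authority = sum of hub scores of in-linkers
In-link 1: hub score = 3
In-link 2: hub score = 8
In-link 3: hub score = 9
In-link 4: hub score = 6
In-link 5: hub score = 8
In-link 6: hub score = 8
Authority = 3 + 8 + 9 + 6 + 8 + 8 = 42

42


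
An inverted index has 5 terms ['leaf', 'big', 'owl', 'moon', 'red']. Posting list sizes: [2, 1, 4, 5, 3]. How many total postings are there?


Summing posting list sizes:
'leaf': 2 postings
'big': 1 postings
'owl': 4 postings
'moon': 5 postings
'red': 3 postings
Total = 2 + 1 + 4 + 5 + 3 = 15

15


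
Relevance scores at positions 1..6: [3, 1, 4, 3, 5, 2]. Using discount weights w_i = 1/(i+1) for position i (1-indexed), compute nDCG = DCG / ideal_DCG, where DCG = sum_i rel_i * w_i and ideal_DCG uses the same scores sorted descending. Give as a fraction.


Position discount weights w_i = 1/(i+1) for i=1..6:
Weights = [1/2, 1/3, 1/4, 1/5, 1/6, 1/7]
Actual relevance: [3, 1, 4, 3, 5, 2]
DCG = 3/2 + 1/3 + 4/4 + 3/5 + 5/6 + 2/7 = 478/105
Ideal relevance (sorted desc): [5, 4, 3, 3, 2, 1]
Ideal DCG = 5/2 + 4/3 + 3/4 + 3/5 + 2/6 + 1/7 = 2377/420
nDCG = DCG / ideal_DCG = 478/105 / 2377/420 = 1912/2377

1912/2377


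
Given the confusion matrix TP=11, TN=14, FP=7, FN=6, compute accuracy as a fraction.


Accuracy = (TP + TN) / (TP + TN + FP + FN)
TP + TN = 11 + 14 = 25
Total = 11 + 14 + 7 + 6 = 38
Accuracy = 25 / 38 = 25/38

25/38


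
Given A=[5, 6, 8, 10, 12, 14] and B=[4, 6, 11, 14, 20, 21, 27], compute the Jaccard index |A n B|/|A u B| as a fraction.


A intersect B = [6, 14]
|A intersect B| = 2
A union B = [4, 5, 6, 8, 10, 11, 12, 14, 20, 21, 27]
|A union B| = 11
Jaccard = 2/11 = 2/11

2/11


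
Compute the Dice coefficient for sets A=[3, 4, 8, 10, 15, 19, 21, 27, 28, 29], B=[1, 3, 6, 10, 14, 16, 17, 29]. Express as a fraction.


A intersect B = [3, 10, 29]
|A intersect B| = 3
|A| = 10, |B| = 8
Dice = 2*3 / (10+8)
= 6 / 18 = 1/3

1/3


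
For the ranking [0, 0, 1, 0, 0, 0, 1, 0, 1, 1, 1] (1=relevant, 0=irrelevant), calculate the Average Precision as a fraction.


Computing P@k for each relevant position:
Position 1: not relevant
Position 2: not relevant
Position 3: relevant, P@3 = 1/3 = 1/3
Position 4: not relevant
Position 5: not relevant
Position 6: not relevant
Position 7: relevant, P@7 = 2/7 = 2/7
Position 8: not relevant
Position 9: relevant, P@9 = 3/9 = 1/3
Position 10: relevant, P@10 = 4/10 = 2/5
Position 11: relevant, P@11 = 5/11 = 5/11
Sum of P@k = 1/3 + 2/7 + 1/3 + 2/5 + 5/11 = 2087/1155
AP = 2087/1155 / 5 = 2087/5775

2087/5775


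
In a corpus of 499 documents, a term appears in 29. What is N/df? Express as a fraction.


IDF ratio = N / df
= 499 / 29
= 499/29

499/29


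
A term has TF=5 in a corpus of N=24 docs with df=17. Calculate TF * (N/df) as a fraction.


TF * (N/df)
= 5 * (24/17)
= 5 * 24/17
= 120/17

120/17


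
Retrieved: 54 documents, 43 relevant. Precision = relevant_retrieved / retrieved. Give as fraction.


Precision = relevant_retrieved / total_retrieved
= 43 / 54
= 43 / (43 + 11)
= 43/54

43/54


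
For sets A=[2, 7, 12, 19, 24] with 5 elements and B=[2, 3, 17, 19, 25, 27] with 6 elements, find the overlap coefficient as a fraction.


A intersect B = [2, 19]
|A intersect B| = 2
min(|A|, |B|) = min(5, 6) = 5
Overlap = 2 / 5 = 2/5

2/5


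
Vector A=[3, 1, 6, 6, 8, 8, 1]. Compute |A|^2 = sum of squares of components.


|A|^2 = sum of squared components
A[0]^2 = 3^2 = 9
A[1]^2 = 1^2 = 1
A[2]^2 = 6^2 = 36
A[3]^2 = 6^2 = 36
A[4]^2 = 8^2 = 64
A[5]^2 = 8^2 = 64
A[6]^2 = 1^2 = 1
Sum = 9 + 1 + 36 + 36 + 64 + 64 + 1 = 211

211


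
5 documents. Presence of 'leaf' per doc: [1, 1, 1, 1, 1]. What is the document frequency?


Checking each document for 'leaf':
Doc 1: present
Doc 2: present
Doc 3: present
Doc 4: present
Doc 5: present
df = sum of presences = 1 + 1 + 1 + 1 + 1 = 5

5


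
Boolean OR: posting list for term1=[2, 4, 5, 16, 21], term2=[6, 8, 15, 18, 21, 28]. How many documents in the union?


Boolean OR: find union of posting lists
term1 docs: [2, 4, 5, 16, 21]
term2 docs: [6, 8, 15, 18, 21, 28]
Union: [2, 4, 5, 6, 8, 15, 16, 18, 21, 28]
|union| = 10

10


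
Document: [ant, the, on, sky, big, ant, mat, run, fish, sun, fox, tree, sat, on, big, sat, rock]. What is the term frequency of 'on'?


Document has 17 words
Scanning for 'on':
Found at positions: [2, 13]
Count = 2

2


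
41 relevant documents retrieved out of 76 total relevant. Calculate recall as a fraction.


Recall = retrieved_relevant / total_relevant
= 41 / 76
= 41 / (41 + 35)
= 41/76

41/76


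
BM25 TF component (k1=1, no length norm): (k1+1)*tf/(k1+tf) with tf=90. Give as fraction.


BM25 TF component = (k1+1)*tf / (k1+tf)
k1 = 1, tf = 90
Numerator = (1+1)*90 = 180
Denominator = 1 + 90 = 91
= 180/91 = 180/91

180/91


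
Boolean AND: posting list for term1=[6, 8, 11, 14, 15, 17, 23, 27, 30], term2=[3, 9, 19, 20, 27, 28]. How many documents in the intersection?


Boolean AND: find intersection of posting lists
term1 docs: [6, 8, 11, 14, 15, 17, 23, 27, 30]
term2 docs: [3, 9, 19, 20, 27, 28]
Intersection: [27]
|intersection| = 1

1


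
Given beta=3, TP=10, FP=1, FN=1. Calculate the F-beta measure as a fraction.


P = TP/(TP+FP) = 10/11 = 10/11
R = TP/(TP+FN) = 10/11 = 10/11
beta^2 = 3^2 = 9
(1 + beta^2) = 10
Numerator = (1+beta^2)*P*R = 1000/121
Denominator = beta^2*P + R = 90/11 + 10/11 = 100/11
F_beta = 10/11

10/11


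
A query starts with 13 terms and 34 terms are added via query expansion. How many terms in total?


Original terms: 13
Expansion terms: 34
Total = 13 + 34 = 47

47


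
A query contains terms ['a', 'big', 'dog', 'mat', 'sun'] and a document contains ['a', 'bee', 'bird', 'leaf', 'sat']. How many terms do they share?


Query terms: ['a', 'big', 'dog', 'mat', 'sun']
Document terms: ['a', 'bee', 'bird', 'leaf', 'sat']
Common terms: ['a']
Overlap count = 1

1


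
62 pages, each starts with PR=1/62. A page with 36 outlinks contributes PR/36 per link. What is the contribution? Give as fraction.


Initial PR = 1/62 = 1/62
Outlinks = 36
Contribution per link = PR / outlinks
= 1/62 / 36
= 1/2232

1/2232


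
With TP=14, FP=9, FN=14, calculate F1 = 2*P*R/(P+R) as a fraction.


F1 = 2 * P * R / (P + R)
P = TP/(TP+FP) = 14/23 = 14/23
R = TP/(TP+FN) = 14/28 = 1/2
2 * P * R = 2 * 14/23 * 1/2 = 14/23
P + R = 14/23 + 1/2 = 51/46
F1 = 14/23 / 51/46 = 28/51

28/51


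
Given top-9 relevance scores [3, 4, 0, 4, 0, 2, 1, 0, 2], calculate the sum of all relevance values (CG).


Cumulative Gain = sum of relevance scores
Position 1: rel=3, running sum=3
Position 2: rel=4, running sum=7
Position 3: rel=0, running sum=7
Position 4: rel=4, running sum=11
Position 5: rel=0, running sum=11
Position 6: rel=2, running sum=13
Position 7: rel=1, running sum=14
Position 8: rel=0, running sum=14
Position 9: rel=2, running sum=16
CG = 16

16


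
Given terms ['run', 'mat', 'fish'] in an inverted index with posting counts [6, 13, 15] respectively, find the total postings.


Summing posting list sizes:
'run': 6 postings
'mat': 13 postings
'fish': 15 postings
Total = 6 + 13 + 15 = 34

34


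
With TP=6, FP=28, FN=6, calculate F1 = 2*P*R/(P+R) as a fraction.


F1 = 2 * P * R / (P + R)
P = TP/(TP+FP) = 6/34 = 3/17
R = TP/(TP+FN) = 6/12 = 1/2
2 * P * R = 2 * 3/17 * 1/2 = 3/17
P + R = 3/17 + 1/2 = 23/34
F1 = 3/17 / 23/34 = 6/23

6/23


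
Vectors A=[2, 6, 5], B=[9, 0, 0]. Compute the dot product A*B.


Dot product = sum of element-wise products
A[0]*B[0] = 2*9 = 18
A[1]*B[1] = 6*0 = 0
A[2]*B[2] = 5*0 = 0
Sum = 18 + 0 + 0 = 18

18


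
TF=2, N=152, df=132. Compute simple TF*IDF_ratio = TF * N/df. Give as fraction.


TF * (N/df)
= 2 * (152/132)
= 2 * 38/33
= 76/33

76/33


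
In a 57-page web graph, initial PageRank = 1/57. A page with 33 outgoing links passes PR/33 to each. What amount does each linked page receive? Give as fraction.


Initial PR = 1/57 = 1/57
Outlinks = 33
Contribution per link = PR / outlinks
= 1/57 / 33
= 1/1881

1/1881


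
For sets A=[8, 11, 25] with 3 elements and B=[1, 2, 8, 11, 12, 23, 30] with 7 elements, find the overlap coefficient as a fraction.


A intersect B = [8, 11]
|A intersect B| = 2
min(|A|, |B|) = min(3, 7) = 3
Overlap = 2 / 3 = 2/3

2/3
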